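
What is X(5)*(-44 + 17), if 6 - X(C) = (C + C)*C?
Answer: 1188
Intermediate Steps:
X(C) = 6 - 2*C² (X(C) = 6 - (C + C)*C = 6 - 2*C*C = 6 - 2*C²)
X(5)*(-44 + 17) = (6 - 2*5²)*(-44 + 17) = (6 - 2*25)*(-27) = (6 - 50)*(-27) = -44*(-27) = 1188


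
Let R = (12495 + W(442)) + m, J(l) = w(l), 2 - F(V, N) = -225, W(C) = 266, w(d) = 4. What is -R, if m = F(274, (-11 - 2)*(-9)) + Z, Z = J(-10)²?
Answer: -13004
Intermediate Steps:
F(V, N) = 227 (F(V, N) = 2 - 1*(-225) = 2 + 225 = 227)
J(l) = 4
Z = 16 (Z = 4² = 16)
m = 243 (m = 227 + 16 = 243)
R = 13004 (R = (12495 + 266) + 243 = 12761 + 243 = 13004)
-R = -1*13004 = -13004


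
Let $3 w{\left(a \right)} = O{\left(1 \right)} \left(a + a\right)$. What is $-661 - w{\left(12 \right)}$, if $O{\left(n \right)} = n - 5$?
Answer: $-629$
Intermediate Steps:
$O{\left(n \right)} = -5 + n$ ($O{\left(n \right)} = n - 5 = -5 + n$)
$w{\left(a \right)} = - \frac{8 a}{3}$ ($w{\left(a \right)} = \frac{\left(-5 + 1\right) \left(a + a\right)}{3} = \frac{\left(-4\right) 2 a}{3} = \frac{\left(-8\right) a}{3} = - \frac{8 a}{3}$)
$-661 - w{\left(12 \right)} = -661 - \left(- \frac{8}{3}\right) 12 = -661 - -32 = -661 + 32 = -629$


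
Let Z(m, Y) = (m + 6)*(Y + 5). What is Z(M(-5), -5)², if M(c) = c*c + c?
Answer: 0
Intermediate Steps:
M(c) = c + c² (M(c) = c² + c = c + c²)
Z(m, Y) = (5 + Y)*(6 + m) (Z(m, Y) = (6 + m)*(5 + Y) = (5 + Y)*(6 + m))
Z(M(-5), -5)² = (30 + 5*(-5*(1 - 5)) + 6*(-5) - (-25)*(1 - 5))² = (30 + 5*(-5*(-4)) - 30 - (-25)*(-4))² = (30 + 5*20 - 30 - 5*20)² = (30 + 100 - 30 - 100)² = 0² = 0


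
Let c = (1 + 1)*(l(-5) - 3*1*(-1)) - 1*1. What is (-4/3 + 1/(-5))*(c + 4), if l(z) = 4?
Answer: -391/15 ≈ -26.067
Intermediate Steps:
c = 13 (c = (1 + 1)*(4 - 3*1*(-1)) - 1*1 = 2*(4 - 3*(-1)) - 1 = 2*(4 + 3) - 1 = 2*7 - 1 = 14 - 1 = 13)
(-4/3 + 1/(-5))*(c + 4) = (-4/3 + 1/(-5))*(13 + 4) = (-4*⅓ + 1*(-⅕))*17 = (-4/3 - ⅕)*17 = -23/15*17 = -391/15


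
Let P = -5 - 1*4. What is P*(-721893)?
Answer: 6497037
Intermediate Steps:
P = -9 (P = -5 - 4 = -9)
P*(-721893) = -9*(-721893) = 6497037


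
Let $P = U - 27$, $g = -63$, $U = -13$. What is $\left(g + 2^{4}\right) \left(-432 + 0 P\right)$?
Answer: $20304$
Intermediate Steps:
$P = -40$ ($P = -13 - 27 = -40$)
$\left(g + 2^{4}\right) \left(-432 + 0 P\right) = \left(-63 + 2^{4}\right) \left(-432 + 0 \left(-40\right)\right) = \left(-63 + 16\right) \left(-432 + 0\right) = \left(-47\right) \left(-432\right) = 20304$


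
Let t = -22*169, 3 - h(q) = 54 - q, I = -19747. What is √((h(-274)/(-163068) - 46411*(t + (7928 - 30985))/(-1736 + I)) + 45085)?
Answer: I*√9862566596565328965/27803094 ≈ 112.95*I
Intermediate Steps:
h(q) = -51 + q (h(q) = 3 - (54 - q) = 3 + (-54 + q) = -51 + q)
t = -3718
√((h(-274)/(-163068) - 46411*(t + (7928 - 30985))/(-1736 + I)) + 45085) = √(((-51 - 274)/(-163068) - 46411*(-3718 + (7928 - 30985))/(-1736 - 19747)) + 45085) = √((-325*(-1/163068) - 46411/((-21483/(-3718 - 23057)))) + 45085) = √((325/163068 - 46411/((-21483/(-26775)))) + 45085) = √((325/163068 - 46411/((-21483*(-1/26775)))) + 45085) = √((325/163068 - 46411/341/425) + 45085) = √((325/163068 - 46411*425/341) + 45085) = √((325/163068 - 19724675/341) + 45085) = √(-3216463192075/55606188 + 45085) = √(-709458206095/55606188) = I*√9862566596565328965/27803094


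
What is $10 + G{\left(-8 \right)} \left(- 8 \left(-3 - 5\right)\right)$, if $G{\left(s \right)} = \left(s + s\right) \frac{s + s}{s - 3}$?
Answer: $- \frac{16274}{11} \approx -1479.5$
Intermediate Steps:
$G{\left(s \right)} = \frac{4 s^{2}}{-3 + s}$ ($G{\left(s \right)} = 2 s \frac{2 s}{-3 + s} = \frac{4 s^{2}}{-3 + s}$)
$10 + G{\left(-8 \right)} \left(- 8 \left(-3 - 5\right)\right) = 10 + \frac{4 \left(-8\right)^{2}}{-3 - 8} \left(- 8 \left(-3 - 5\right)\right) = 10 + 4 \cdot 64 \frac{1}{-11} \left(\left(-8\right) \left(-8\right)\right) = 10 + 4 \cdot 64 \left(- \frac{1}{11}\right) 64 = 10 - \frac{16384}{11} = - \frac{16274}{11}$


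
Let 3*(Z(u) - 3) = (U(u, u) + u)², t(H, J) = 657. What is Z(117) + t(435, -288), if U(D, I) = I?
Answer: 18912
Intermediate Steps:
Z(u) = 3 + 4*u²/3 (Z(u) = 3 + (u + u)²/3 = 3 + (2*u)²/3 = 3 + (4*u²)/3 = 3 + 4*u²/3)
Z(117) + t(435, -288) = (3 + (4/3)*117²) + 657 = (3 + (4/3)*13689) + 657 = (3 + 18252) + 657 = 18255 + 657 = 18912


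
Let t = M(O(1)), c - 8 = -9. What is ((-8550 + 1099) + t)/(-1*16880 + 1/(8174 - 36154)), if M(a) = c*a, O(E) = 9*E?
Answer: 208730800/472302401 ≈ 0.44194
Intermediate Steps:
c = -1 (c = 8 - 9 = -1)
M(a) = -a
t = -9 ≈ -9.0000
((-8550 + 1099) + t)/(-1*16880 + 1/(8174 - 36154)) = ((-8550 + 1099) - 9)/(-1*16880 + 1/(8174 - 36154)) = (-7451 - 9)/(-16880 + 1/(-27980)) = -7460/(-16880 - 1/27980) = -7460/(-472302401/27980) = -7460*(-27980/472302401) = 208730800/472302401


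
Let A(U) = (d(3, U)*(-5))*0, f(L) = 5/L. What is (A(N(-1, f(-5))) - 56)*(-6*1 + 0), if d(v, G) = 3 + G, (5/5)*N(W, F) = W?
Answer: 336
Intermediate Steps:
N(W, F) = W
A(U) = 0 (A(U) = ((3 + U)*(-5))*0 = (-15 - 5*U)*0 = 0)
(A(N(-1, f(-5))) - 56)*(-6*1 + 0) = (0 - 56)*(-6*1 + 0) = -56*(-6 + 0) = -56*(-6) = 336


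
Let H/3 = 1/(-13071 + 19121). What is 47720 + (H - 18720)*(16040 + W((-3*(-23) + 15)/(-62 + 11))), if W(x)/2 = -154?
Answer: -890727319402/3025 ≈ -2.9446e+8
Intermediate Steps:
W(x) = -308 (W(x) = 2*(-154) = -308)
H = 3/6050 (H = 3/(-13071 + 19121) = 3/6050 ≈ 0.00049587)
47720 + (H - 18720)*(16040 + W((-3*(-23) + 15)/(-62 + 11))) = 47720 + (3/6050 - 18720)*(16040 - 308) = 47720 - 113255997/6050*15732 = 47720 - 890871672402/3025 = -890727319402/3025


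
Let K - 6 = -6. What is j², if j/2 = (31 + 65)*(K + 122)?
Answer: 548683776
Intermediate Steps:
K = 0 (K = 6 - 6 = 0)
j = 23424 (j = 2*((31 + 65)*(0 + 122)) = 2*(96*122) = 2*11712 = 23424)
j² = 23424² = 548683776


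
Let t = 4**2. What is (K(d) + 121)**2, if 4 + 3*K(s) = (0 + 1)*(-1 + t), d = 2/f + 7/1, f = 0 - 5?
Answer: 139876/9 ≈ 15542.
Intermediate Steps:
f = -5
t = 16
d = 33/5 (d = 2/(-5) + 7/1 = 2*(-1/5) + 7*1 = -2/5 + 7 = 33/5 ≈ 6.6000)
K(s) = 11/3 (K(s) = -4/3 + ((0 + 1)*(-1 + 16))/3 = -4/3 + (1*15)/3 = -4/3 + (1/3)*15 = -4/3 + 5 = 11/3)
(K(d) + 121)**2 = (11/3 + 121)**2 = (374/3)**2 = 139876/9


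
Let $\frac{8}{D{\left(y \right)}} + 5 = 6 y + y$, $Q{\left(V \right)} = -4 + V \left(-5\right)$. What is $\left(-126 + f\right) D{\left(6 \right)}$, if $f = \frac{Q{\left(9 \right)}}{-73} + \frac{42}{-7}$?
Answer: $- \frac{76696}{2701} \approx -28.395$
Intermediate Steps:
$Q{\left(V \right)} = -4 - 5 V$
$D{\left(y \right)} = \frac{8}{-5 + 7 y}$ ($D{\left(y \right)} = \frac{8}{-5 + \left(6 y + y\right)} = \frac{8}{-5 + 7 y}$)
$f = - \frac{389}{73}$ ($f = \frac{-4 - 45}{-73} + \frac{42}{-7} = \left(-4 - 45\right) \left(- \frac{1}{73}\right) + 42 \left(- \frac{1}{7}\right) = \left(-49\right) \left(- \frac{1}{73}\right) - 6 = \frac{49}{73} - 6 = - \frac{389}{73} \approx -5.3288$)
$\left(-126 + f\right) D{\left(6 \right)} = \left(-126 - \frac{389}{73}\right) \frac{8}{-5 + 7 \cdot 6} = - \frac{9587 \frac{8}{-5 + 42}}{73} = - \frac{9587 \cdot \frac{8}{37}}{73} = - \frac{9587 \cdot 8 \cdot \frac{1}{37}}{73} = \left(- \frac{9587}{73}\right) \frac{8}{37} = - \frac{76696}{2701}$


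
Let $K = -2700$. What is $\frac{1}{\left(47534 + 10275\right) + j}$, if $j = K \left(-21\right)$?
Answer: $\frac{1}{114509} \approx 8.7329 \cdot 10^{-6}$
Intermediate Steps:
$j = 56700$ ($j = \left(-2700\right) \left(-21\right) = 56700$)
$\frac{1}{\left(47534 + 10275\right) + j} = \frac{1}{\left(47534 + 10275\right) + 56700} = \frac{1}{57809 + 56700} = \frac{1}{114509}$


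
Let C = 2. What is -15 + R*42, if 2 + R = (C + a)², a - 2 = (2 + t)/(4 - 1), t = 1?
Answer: 951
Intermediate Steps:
a = 3 (a = 2 + (2 + 1)/(4 - 1) = 2 + 3/3 = 2 + 3*(⅓) = 2 + 1 = 3)
R = 23 (R = -2 + (2 + 3)² = -2 + 5² = -2 + 25 = 23)
-15 + R*42 = -15 + 23*42 = -15 + 966 = 951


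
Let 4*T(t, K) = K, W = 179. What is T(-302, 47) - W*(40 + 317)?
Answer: -255565/4 ≈ -63891.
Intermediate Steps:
T(t, K) = K/4
T(-302, 47) - W*(40 + 317) = (1/4)*47 - 179*(40 + 317) = 47/4 - 179*357 = 47/4 - 1*63903 = 47/4 - 63903 = -255565/4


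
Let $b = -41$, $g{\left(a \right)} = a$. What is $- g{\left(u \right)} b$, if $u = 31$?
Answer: $1271$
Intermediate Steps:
$- g{\left(u \right)} b = - 31 \left(-41\right) = \left(-1\right) \left(-1271\right) = 1271$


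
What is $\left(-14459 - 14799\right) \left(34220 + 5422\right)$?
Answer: $-1159845636$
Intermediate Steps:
$\left(-14459 - 14799\right) \left(34220 + 5422\right) = \left(-29258\right) 39642 = -1159845636$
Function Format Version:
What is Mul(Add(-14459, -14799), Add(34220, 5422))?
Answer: -1159845636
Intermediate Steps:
Mul(Add(-14459, -14799), Add(34220, 5422)) = Mul(-29258, 39642) = -1159845636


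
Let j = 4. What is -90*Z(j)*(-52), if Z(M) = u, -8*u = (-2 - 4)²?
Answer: -21060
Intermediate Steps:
u = -9/2 (u = -(-2 - 4)²/8 = -⅛*(-6)² = -⅛*36 = -9/2 ≈ -4.5000)
Z(M) = -9/2
-90*Z(j)*(-52) = -90*(-9/2)*(-52) = 405*(-52) = -21060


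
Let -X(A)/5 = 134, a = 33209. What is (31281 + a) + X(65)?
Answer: 63820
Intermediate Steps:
X(A) = -670 (X(A) = -5*134 = -670)
(31281 + a) + X(65) = (31281 + 33209) - 670 = 64490 - 670 = 63820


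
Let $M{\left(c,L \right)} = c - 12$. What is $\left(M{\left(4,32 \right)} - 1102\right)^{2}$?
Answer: $1232100$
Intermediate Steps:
$M{\left(c,L \right)} = -12 + c$ ($M{\left(c,L \right)} = c - 12 = -12 + c$)
$\left(M{\left(4,32 \right)} - 1102\right)^{2} = \left(\left(-12 + 4\right) - 1102\right)^{2} = \left(-8 - 1102\right)^{2} = \left(-1110\right)^{2} = 1232100$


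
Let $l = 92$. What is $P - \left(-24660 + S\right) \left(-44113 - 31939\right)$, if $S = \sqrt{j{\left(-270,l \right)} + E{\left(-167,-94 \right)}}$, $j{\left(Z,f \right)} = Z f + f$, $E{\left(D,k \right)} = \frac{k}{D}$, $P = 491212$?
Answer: $-1874951108 + \frac{76052 i \sqrt{690181274}}{167} \approx -1.875 \cdot 10^{9} + 1.1964 \cdot 10^{7} i$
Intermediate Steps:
$j{\left(Z,f \right)} = f + Z f$
$S = \frac{i \sqrt{690181274}}{167}$ ($S = \sqrt{92 \left(1 - 270\right) - \frac{94}{-167}} = \sqrt{92 \left(-269\right) - - \frac{94}{167}} = \sqrt{-24748 + \frac{94}{167}} = \sqrt{- \frac{4132822}{167}} = \frac{i \sqrt{690181274}}{167} \approx 157.31 i$)
$P - \left(-24660 + S\right) \left(-44113 - 31939\right) = 491212 - \left(-24660 + \frac{i \sqrt{690181274}}{167}\right) \left(-44113 - 31939\right) = 491212 - \left(-24660 + \frac{i \sqrt{690181274}}{167}\right) \left(-76052\right) = 491212 - \left(1875442320 - \frac{76052 i \sqrt{690181274}}{167}\right) = -1874951108 + \frac{76052 i \sqrt{690181274}}{167}$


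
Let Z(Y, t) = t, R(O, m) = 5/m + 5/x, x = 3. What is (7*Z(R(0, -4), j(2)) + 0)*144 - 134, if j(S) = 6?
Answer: 5914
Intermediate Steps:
R(O, m) = 5/3 + 5/m (R(O, m) = 5/m + 5/3 = 5/3 + 5/m)
(7*Z(R(0, -4), j(2)) + 0)*144 - 134 = (7*6 + 0)*144 - 134 = (42 + 0)*144 - 134 = 42*144 - 134 = 6048 - 134 = 5914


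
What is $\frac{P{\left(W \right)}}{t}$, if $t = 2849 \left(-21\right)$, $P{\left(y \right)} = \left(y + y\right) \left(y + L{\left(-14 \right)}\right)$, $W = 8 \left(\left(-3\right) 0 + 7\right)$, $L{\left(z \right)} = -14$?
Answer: $- \frac{32}{407} \approx -0.078624$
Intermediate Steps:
$W = 56$ ($W = 8 \left(0 + 7\right) = 8 \cdot 7 = 56$)
$P{\left(y \right)} = 2 y \left(-14 + y\right)$ ($P{\left(y \right)} = \left(y + y\right) \left(y - 14\right) = 2 y \left(-14 + y\right)$)
$t = -59829$
$\frac{P{\left(W \right)}}{t} = \frac{2 \cdot 56 \left(-14 + 56\right)}{-59829} = 2 \cdot 56 \cdot 42 \left(- \frac{1}{59829}\right) = 4704 \left(- \frac{1}{59829}\right) = - \frac{32}{407}$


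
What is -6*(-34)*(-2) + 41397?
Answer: 40989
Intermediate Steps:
-6*(-34)*(-2) + 41397 = 204*(-2) + 41397 = -408 + 41397 = 40989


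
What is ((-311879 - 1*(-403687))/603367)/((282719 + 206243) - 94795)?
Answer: 91808/237827360289 ≈ 3.8603e-7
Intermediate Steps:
((-311879 - 1*(-403687))/603367)/((282719 + 206243) - 94795) = ((-311879 + 403687)*(1/603367))/(488962 - 94795) = (91808*(1/603367))/394167 = (91808/603367)*(1/394167) = 91808/237827360289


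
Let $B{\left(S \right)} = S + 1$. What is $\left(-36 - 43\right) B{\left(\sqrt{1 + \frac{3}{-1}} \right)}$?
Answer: $-79 - 79 i \sqrt{2} \approx -79.0 - 111.72 i$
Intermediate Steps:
$B{\left(S \right)} = 1 + S$
$\left(-36 - 43\right) B{\left(\sqrt{1 + \frac{3}{-1}} \right)} = \left(-36 - 43\right) \left(1 + \sqrt{1 + \frac{3}{-1}}\right) = - 79 \left(1 + \sqrt{1 + 3 \left(-1\right)}\right) = - 79 \left(1 + \sqrt{1 - 3}\right) = - 79 \left(1 + \sqrt{-2}\right) = - 79 \left(1 + i \sqrt{2}\right) = -79 - 79 i \sqrt{2}$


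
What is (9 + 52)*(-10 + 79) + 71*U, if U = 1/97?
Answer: 408344/97 ≈ 4209.7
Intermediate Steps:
U = 1/97 ≈ 0.010309
(9 + 52)*(-10 + 79) + 71*U = (9 + 52)*(-10 + 79) + 71*(1/97) = 61*69 + 71/97 = 4209 + 71/97 = 408344/97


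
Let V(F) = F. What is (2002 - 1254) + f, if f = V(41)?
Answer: 789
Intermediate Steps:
f = 41
(2002 - 1254) + f = (2002 - 1254) + 41 = 748 + 41 = 789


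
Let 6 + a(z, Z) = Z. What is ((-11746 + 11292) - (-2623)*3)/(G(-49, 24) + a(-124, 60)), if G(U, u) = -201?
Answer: -7415/147 ≈ -50.442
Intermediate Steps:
a(z, Z) = -6 + Z
((-11746 + 11292) - (-2623)*3)/(G(-49, 24) + a(-124, 60)) = ((-11746 + 11292) - (-2623)*3)/(-201 + (-6 + 60)) = (-454 - 1*(-7869))/(-201 + 54) = (-454 + 7869)/(-147) = 7415*(-1/147) = -7415/147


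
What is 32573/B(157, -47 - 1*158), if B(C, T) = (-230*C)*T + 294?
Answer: 32573/7402844 ≈ 0.0044001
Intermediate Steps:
B(C, T) = 294 - 230*C*T (B(C, T) = -230*C*T + 294 = 294 - 230*C*T)
32573/B(157, -47 - 1*158) = 32573/(294 - 230*157*(-47 - 1*158)) = 32573/(294 - 230*157*(-47 - 158)) = 32573/(294 - 230*157*(-205)) = 32573/(294 + 7402550) = 32573/7402844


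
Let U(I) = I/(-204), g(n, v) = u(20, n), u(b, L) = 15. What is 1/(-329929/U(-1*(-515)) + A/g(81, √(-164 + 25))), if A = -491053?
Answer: 1545/151338089 ≈ 1.0209e-5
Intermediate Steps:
g(n, v) = 15
U(I) = -I/204 (U(I) = I*(-1/204) = -I/204)
1/(-329929/U(-1*(-515)) + A/g(81, √(-164 + 25))) = 1/(-329929/((-(-1)*(-515)/204)) - 491053/15) = 1/(-329929/((-1/204*515)) - 491053*1/15) = 1/(-329929/(-515/204) - 491053/15) = 1/(-329929*(-204/515) - 491053/15) = 1/(67305516/515 - 491053/15) = 1/(151338089/1545) = 1545/151338089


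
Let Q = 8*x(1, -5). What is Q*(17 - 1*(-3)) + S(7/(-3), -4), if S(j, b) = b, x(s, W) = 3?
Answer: 476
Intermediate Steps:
Q = 24 (Q = 8*3 = 24)
Q*(17 - 1*(-3)) + S(7/(-3), -4) = 24*(17 - 1*(-3)) - 4 = 24*(17 + 3) - 4 = 24*20 - 4 = 480 - 4 = 476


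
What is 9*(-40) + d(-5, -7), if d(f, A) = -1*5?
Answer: -365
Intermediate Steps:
d(f, A) = -5
9*(-40) + d(-5, -7) = 9*(-40) - 5 = -360 - 5 = -365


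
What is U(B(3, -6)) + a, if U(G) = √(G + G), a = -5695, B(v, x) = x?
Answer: -5695 + 2*I*√3 ≈ -5695.0 + 3.4641*I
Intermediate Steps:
U(G) = √2*√G (U(G) = √(2*G) = √2*√G)
U(B(3, -6)) + a = √2*√(-6) - 5695 = √2*(I*√6) - 5695 = 2*I*√3 - 5695 = -5695 + 2*I*√3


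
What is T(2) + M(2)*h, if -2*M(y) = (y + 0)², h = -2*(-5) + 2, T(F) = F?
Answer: -22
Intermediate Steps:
h = 12 (h = 10 + 2 = 12)
M(y) = -y²/2 (M(y) = -(y + 0)²/2 = -y²/2)
T(2) + M(2)*h = 2 - ½*2²*12 = 2 - ½*4*12 = 2 - 2*12 = 2 - 24 = -22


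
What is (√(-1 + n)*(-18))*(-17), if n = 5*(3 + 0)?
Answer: 306*√14 ≈ 1144.9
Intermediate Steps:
n = 15 (n = 5*3 = 15)
(√(-1 + n)*(-18))*(-17) = (√(-1 + 15)*(-18))*(-17) = (√14*(-18))*(-17) = -18*√14*(-17) = 306*√14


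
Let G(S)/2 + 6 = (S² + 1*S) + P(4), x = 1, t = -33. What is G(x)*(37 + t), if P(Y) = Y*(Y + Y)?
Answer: 224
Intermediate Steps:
P(Y) = 2*Y² (P(Y) = Y*(2*Y) = 2*Y²)
G(S) = 52 + 2*S + 2*S² (G(S) = -12 + 2*((S² + 1*S) + 2*4²) = -12 + 2*((S² + S) + 2*16) = -12 + 2*((S + S²) + 32) = -12 + 2*(32 + S + S²) = -12 + (64 + 2*S + 2*S²) = 52 + 2*S + 2*S²)
G(x)*(37 + t) = (52 + 2*1 + 2*1²)*(37 - 33) = (52 + 2 + 2*1)*4 = (52 + 2 + 2)*4 = 56*4 = 224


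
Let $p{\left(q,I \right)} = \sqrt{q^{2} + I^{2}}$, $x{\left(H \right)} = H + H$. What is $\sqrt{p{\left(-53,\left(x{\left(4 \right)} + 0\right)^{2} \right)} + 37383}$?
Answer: $\sqrt{37383 + \sqrt{6905}} \approx 193.56$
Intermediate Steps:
$x{\left(H \right)} = 2 H$
$p{\left(q,I \right)} = \sqrt{I^{2} + q^{2}}$
$\sqrt{p{\left(-53,\left(x{\left(4 \right)} + 0\right)^{2} \right)} + 37383} = \sqrt{\sqrt{\left(\left(2 \cdot 4 + 0\right)^{2}\right)^{2} + \left(-53\right)^{2}} + 37383} = \sqrt{\sqrt{\left(\left(8 + 0\right)^{2}\right)^{2} + 2809} + 37383} = \sqrt{\sqrt{\left(8^{2}\right)^{2} + 2809} + 37383} = \sqrt{\sqrt{64^{2} + 2809} + 37383} = \sqrt{\sqrt{4096 + 2809} + 37383} = \sqrt{\sqrt{6905} + 37383} = \sqrt{37383 + \sqrt{6905}}$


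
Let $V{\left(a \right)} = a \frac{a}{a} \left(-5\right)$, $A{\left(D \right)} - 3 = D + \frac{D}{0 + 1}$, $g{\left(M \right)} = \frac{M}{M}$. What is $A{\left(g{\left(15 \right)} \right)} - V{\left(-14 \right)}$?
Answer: $-65$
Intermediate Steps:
$g{\left(M \right)} = 1$
$A{\left(D \right)} = 3 + 2 D$ ($A{\left(D \right)} = 3 + \left(D + \frac{D}{0 + 1}\right) = 3 + \left(D + \frac{D}{1}\right) = 3 + \left(D + 1 D\right) = 3 + \left(D + D\right) = 3 + 2 D$)
$V{\left(a \right)} = - 5 a$ ($V{\left(a \right)} = a 1 \left(-5\right) = a \left(-5\right) = - 5 a$)
$A{\left(g{\left(15 \right)} \right)} - V{\left(-14 \right)} = \left(3 + 2 \cdot 1\right) - \left(-5\right) \left(-14\right) = \left(3 + 2\right) - 70 = 5 - 70 = -65$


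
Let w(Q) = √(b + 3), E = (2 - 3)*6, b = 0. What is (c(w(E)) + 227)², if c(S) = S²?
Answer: 52900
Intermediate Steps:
E = -6 (E = -1*6 = -6)
w(Q) = √3 (w(Q) = √(0 + 3) = √3)
(c(w(E)) + 227)² = ((√3)² + 227)² = (3 + 227)² = 230² = 52900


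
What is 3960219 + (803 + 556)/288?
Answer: 126727159/32 ≈ 3.9602e+6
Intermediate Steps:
3960219 + (803 + 556)/288 = 3960219 + (1/288)*1359 = 3960219 + 151/32 = 126727159/32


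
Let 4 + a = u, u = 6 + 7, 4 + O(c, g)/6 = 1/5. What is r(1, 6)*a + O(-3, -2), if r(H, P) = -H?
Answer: -159/5 ≈ -31.800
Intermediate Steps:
O(c, g) = -114/5 (O(c, g) = -24 + 6/5 = -114/5)
u = 13
a = 9 (a = -4 + 13 = 9)
r(1, 6)*a + O(-3, -2) = -1*1*9 - 114/5 = -1*9 - 114/5 = -9 - 114/5 = -159/5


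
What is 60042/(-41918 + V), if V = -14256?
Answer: -30021/28087 ≈ -1.0689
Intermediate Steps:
60042/(-41918 + V) = 60042/(-41918 - 14256) = 60042/(-56174) = 60042*(-1/56174) = -30021/28087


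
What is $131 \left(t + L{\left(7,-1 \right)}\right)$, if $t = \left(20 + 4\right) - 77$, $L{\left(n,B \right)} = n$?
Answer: $-6026$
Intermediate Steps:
$t = -53$ ($t = 24 - 77 = -53$)
$131 \left(t + L{\left(7,-1 \right)}\right) = 131 \left(-53 + 7\right) = 131 \left(-46\right) = -6026$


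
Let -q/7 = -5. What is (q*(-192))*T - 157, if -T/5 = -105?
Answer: -3528157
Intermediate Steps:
q = 35 (q = -7*(-5) = 35)
T = 525 (T = -5*(-105) = 525)
(q*(-192))*T - 157 = (35*(-192))*525 - 157 = -6720*525 - 157 = -3528000 - 157 = -3528157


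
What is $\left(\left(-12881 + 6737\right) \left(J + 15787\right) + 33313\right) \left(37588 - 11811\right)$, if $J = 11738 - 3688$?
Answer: $-3774299659055$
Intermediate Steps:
$J = 8050$
$\left(\left(-12881 + 6737\right) \left(J + 15787\right) + 33313\right) \left(37588 - 11811\right) = \left(\left(-12881 + 6737\right) \left(8050 + 15787\right) + 33313\right) \left(37588 - 11811\right) = \left(\left(-6144\right) 23837 + 33313\right) 25777 = \left(-146454528 + 33313\right) 25777 = \left(-146421215\right) 25777 = -3774299659055$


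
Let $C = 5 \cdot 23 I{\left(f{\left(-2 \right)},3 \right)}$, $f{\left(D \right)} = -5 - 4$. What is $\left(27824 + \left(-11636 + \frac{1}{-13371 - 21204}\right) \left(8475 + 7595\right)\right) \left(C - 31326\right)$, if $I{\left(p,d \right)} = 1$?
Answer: $\frac{40351049154391394}{6915} \approx 5.8353 \cdot 10^{12}$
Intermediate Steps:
$f{\left(D \right)} = -9$ ($f{\left(D \right)} = -5 - 4 = -9$)
$C = 115$ ($C = 5 \cdot 23 \cdot 1 = 115 \cdot 1 = 115$)
$\left(27824 + \left(-11636 + \frac{1}{-13371 - 21204}\right) \left(8475 + 7595\right)\right) \left(C - 31326\right) = \left(27824 + \left(-11636 + \frac{1}{-13371 - 21204}\right) \left(8475 + 7595\right)\right) \left(115 - 31326\right) = \left(27824 + \left(-11636 + \frac{1}{-34575}\right) 16070\right) \left(-31211\right) = \left(27824 + \left(-11636 - \frac{1}{34575}\right) 16070\right) \left(-31211\right) = \left(27824 - \frac{1293039449014}{6915}\right) \left(-31211\right) = \left(- \frac{1292847046054}{6915}\right) \left(-31211\right) = \frac{40351049154391394}{6915}$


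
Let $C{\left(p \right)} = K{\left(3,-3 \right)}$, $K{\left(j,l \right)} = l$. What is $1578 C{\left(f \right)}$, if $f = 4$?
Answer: $-4734$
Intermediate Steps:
$C{\left(p \right)} = -3$
$1578 C{\left(f \right)} = 1578 \left(-3\right) = -4734$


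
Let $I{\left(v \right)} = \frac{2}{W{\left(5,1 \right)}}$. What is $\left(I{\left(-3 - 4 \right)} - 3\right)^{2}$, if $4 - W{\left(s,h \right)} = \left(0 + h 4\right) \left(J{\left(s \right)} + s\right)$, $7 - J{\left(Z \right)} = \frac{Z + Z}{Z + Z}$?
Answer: $\frac{3721}{400} \approx 9.3025$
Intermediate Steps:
$J{\left(Z \right)} = 6$ ($J{\left(Z \right)} = 7 - \frac{Z + Z}{Z + Z} = 7 - \frac{2 Z}{2 Z} = 7 - 2 Z \frac{1}{2 Z} = 7 - 1 = 6$)
$W{\left(s,h \right)} = 4 - 4 h \left(6 + s\right)$ ($W{\left(s,h \right)} = 4 - \left(0 + h 4\right) \left(6 + s\right) = 4 - \left(0 + 4 h\right) \left(6 + s\right) = 4 - 4 h \left(6 + s\right)$)
$I{\left(v \right)} = - \frac{1}{20}$ ($I{\left(v \right)} = \frac{2}{4 - 24 - 4 \cdot 5} = \frac{2}{4 - 24 - 20} = \frac{2}{-40} = 2 \left(- \frac{1}{40}\right) = - \frac{1}{20}$)
$\left(I{\left(-3 - 4 \right)} - 3\right)^{2} = \left(- \frac{1}{20} - 3\right)^{2} = \left(- \frac{61}{20}\right)^{2} = \frac{3721}{400}$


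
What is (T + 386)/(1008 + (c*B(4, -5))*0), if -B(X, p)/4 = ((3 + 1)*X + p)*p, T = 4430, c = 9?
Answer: 43/9 ≈ 4.7778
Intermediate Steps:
B(X, p) = -4*p*(p + 4*X) (B(X, p) = -4*((3 + 1)*X + p)*p = -4*(4*X + p)*p = -4*(p + 4*X)*p = -4*p*(p + 4*X))
(T + 386)/(1008 + (c*B(4, -5))*0) = (4430 + 386)/(1008 + (9*(-4*(-5)*(-5 + 4*4)))*0) = 4816/(1008 + (9*(-4*(-5)*(-5 + 16)))*0) = 4816/(1008 + (9*(-4*(-5)*11))*0) = 4816/(1008 + (9*220)*0) = 4816/(1008 + 1980*0) = 4816/(1008 + 0) = 4816/1008 = 4816*(1/1008) = 43/9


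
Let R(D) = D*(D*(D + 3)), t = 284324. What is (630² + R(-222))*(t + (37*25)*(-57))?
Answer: -2407771757304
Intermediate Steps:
R(D) = D²*(3 + D) (R(D) = D*(D*(3 + D)) = D²*(3 + D))
(630² + R(-222))*(t + (37*25)*(-57)) = (630² + (-222)²*(3 - 222))*(284324 + (37*25)*(-57)) = (396900 + 49284*(-219))*(284324 + 925*(-57)) = (396900 - 10793196)*(284324 - 52725) = -10396296*231599 = -2407771757304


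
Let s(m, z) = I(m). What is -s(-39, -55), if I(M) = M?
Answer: 39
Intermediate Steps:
s(m, z) = m
-s(-39, -55) = -1*(-39) = 39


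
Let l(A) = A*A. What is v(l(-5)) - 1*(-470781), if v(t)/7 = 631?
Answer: 475198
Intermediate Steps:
l(A) = A²
v(t) = 4417 (v(t) = 7*631 = 4417)
v(l(-5)) - 1*(-470781) = 4417 - 1*(-470781) = 4417 + 470781 = 475198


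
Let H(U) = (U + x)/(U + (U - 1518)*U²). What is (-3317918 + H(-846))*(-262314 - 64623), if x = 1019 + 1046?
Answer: 611782264166819200741/563984490 ≈ 1.0847e+12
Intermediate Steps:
x = 2065
H(U) = (2065 + U)/(U + U²*(-1518 + U)) (H(U) = (U + 2065)/(U + (U - 1518)*U²) = (2065 + U)/(U + (-1518 + U)*U²) = (2065 + U)/(U + U²*(-1518 + U)))
(-3317918 + H(-846))*(-262314 - 64623) = (-3317918 + (2065 - 846)/((-846)*(1 + (-846)² - 1518*(-846))))*(-262314 - 64623) = (-3317918 - 1/846*1219/(1 + 715716 + 1284228))*(-326937) = (-3317918 - 1/846*1219/1999945)*(-326937) = (-3317918 - 1/846*1/1999945*1219)*(-326937) = (-3317918 - 1219/1691953470)*(-326937) = -5613762873276679/1691953470*(-326937) = 611782264166819200741/563984490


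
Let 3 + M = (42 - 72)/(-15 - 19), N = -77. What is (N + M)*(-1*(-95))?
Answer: -127775/17 ≈ -7516.2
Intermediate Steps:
M = -36/17 (M = -3 + (42 - 72)/(-15 - 19) = -3 - 30/(-34) = -3 - 30*(-1/34) = -3 + 15/17 = -36/17 ≈ -2.1176)
(N + M)*(-1*(-95)) = (-77 - 36/17)*(-1*(-95)) = -1345/17*95 = -127775/17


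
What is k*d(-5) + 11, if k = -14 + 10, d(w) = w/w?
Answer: 7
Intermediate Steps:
d(w) = 1
k = -4
k*d(-5) + 11 = -4*1 + 11 = -4 + 11 = 7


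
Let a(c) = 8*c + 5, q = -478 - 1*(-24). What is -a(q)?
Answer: 3627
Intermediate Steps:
q = -454 (q = -478 + 24 = -454)
a(c) = 5 + 8*c
-a(q) = -(5 + 8*(-454)) = -(5 - 3632) = -1*(-3627) = 3627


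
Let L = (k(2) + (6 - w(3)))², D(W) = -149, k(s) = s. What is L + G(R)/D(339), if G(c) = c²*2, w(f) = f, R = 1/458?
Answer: 390685449/15627418 ≈ 25.000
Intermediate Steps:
R = 1/458 ≈ 0.0021834
G(c) = 2*c²
L = 25 (L = (2 + (6 - 1*3))² = (2 + (6 - 3))² = (2 + 3)² = 5² = 25)
L + G(R)/D(339) = 25 + (2*(1/458)²)/(-149) = 25 + (2*(1/209764))*(-1/149) = 25 + (1/104882)*(-1/149) = 25 - 1/15627418 = 390685449/15627418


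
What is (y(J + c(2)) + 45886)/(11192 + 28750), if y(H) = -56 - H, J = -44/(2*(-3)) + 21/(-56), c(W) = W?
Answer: 1099705/958608 ≈ 1.1472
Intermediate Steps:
J = 167/24 (J = -44/(-6) + 21*(-1/56) = -44*(-⅙) - 3/8 = 22/3 - 3/8 = 167/24 ≈ 6.9583)
(y(J + c(2)) + 45886)/(11192 + 28750) = ((-56 - (167/24 + 2)) + 45886)/(11192 + 28750) = ((-56 - 1*215/24) + 45886)/39942 = ((-56 - 215/24) + 45886)*(1/39942) = (-1559/24 + 45886)*(1/39942) = (1099705/24)*(1/39942) = 1099705/958608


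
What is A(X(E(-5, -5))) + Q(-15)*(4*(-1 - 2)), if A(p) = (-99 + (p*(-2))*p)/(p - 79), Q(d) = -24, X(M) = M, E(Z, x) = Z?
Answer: 24341/84 ≈ 289.77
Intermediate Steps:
A(p) = (-99 - 2*p**2)/(-79 + p) (A(p) = (-99 + (-2*p)*p)/(-79 + p) = (-99 - 2*p**2)/(-79 + p))
A(X(E(-5, -5))) + Q(-15)*(4*(-1 - 2)) = (-99 - 2*(-5)**2)/(-79 - 5) - 96*(-1 - 2) = (-99 - 2*25)/(-84) - 96*(-3) = -(-99 - 50)/84 - 24*(-12) = -1/84*(-149) + 288 = 149/84 + 288 = 24341/84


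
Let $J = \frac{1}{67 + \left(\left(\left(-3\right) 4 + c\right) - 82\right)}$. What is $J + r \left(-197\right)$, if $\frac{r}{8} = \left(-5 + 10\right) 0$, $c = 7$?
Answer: $- \frac{1}{20} \approx -0.05$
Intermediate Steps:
$r = 0$ ($r = 8 \left(-5 + 10\right) 0 = 8 \cdot 5 \cdot 0 = 8 \cdot 0 = 0$)
$J = - \frac{1}{20}$ ($J = \frac{1}{67 + \left(\left(\left(-3\right) 4 + 7\right) - 82\right)} = \frac{1}{67 + \left(\left(-12 + 7\right) - 82\right)} = \frac{1}{67 - 87} = \frac{1}{-20} = - \frac{1}{20} \approx -0.05$)
$J + r \left(-197\right) = - \frac{1}{20} + 0 \left(-197\right) = - \frac{1}{20} + 0 = - \frac{1}{20}$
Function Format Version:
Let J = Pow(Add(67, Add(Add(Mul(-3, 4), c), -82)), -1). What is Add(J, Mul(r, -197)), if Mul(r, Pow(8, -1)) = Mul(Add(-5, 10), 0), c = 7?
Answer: Rational(-1, 20) ≈ -0.050000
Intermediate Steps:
r = 0 (r = Mul(8, Mul(Add(-5, 10), 0)) = Mul(8, Mul(5, 0)) = Mul(8, 0) = 0)
J = Rational(-1, 20) (J = Pow(Add(67, Add(Add(Mul(-3, 4), 7), -82)), -1) = Pow(Add(67, Add(Add(-12, 7), -82)), -1) = Pow(Add(67, Add(-5, -82)), -1) = Pow(Add(67, -87), -1) = Pow(-20, -1) = Rational(-1, 20) ≈ -0.050000)
Add(J, Mul(r, -197)) = Add(Rational(-1, 20), Mul(0, -197)) = Add(Rational(-1, 20), 0) = Rational(-1, 20)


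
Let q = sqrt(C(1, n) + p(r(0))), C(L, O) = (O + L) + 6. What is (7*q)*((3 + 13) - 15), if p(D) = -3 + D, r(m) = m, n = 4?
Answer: 14*sqrt(2) ≈ 19.799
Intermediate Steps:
C(L, O) = 6 + L + O (C(L, O) = (L + O) + 6 = 6 + L + O)
q = 2*sqrt(2) (q = sqrt((6 + 1 + 4) + (-3 + 0)) = sqrt(11 - 3) = sqrt(8) = 2*sqrt(2) ≈ 2.8284)
(7*q)*((3 + 13) - 15) = (7*(2*sqrt(2)))*((3 + 13) - 15) = (14*sqrt(2))*(16 - 15) = (14*sqrt(2))*1 = 14*sqrt(2)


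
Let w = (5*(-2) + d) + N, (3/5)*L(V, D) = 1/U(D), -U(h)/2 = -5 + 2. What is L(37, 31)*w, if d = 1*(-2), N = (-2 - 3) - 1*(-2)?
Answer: -25/6 ≈ -4.1667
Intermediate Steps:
N = -3 (N = -5 + 2 = -3)
d = -2
U(h) = 6 (U(h) = -2*(-5 + 2) = -2*(-3) = 6)
L(V, D) = 5/18 (L(V, D) = (5/3)/6 = (5/3)*(⅙) = 5/18)
w = -15 (w = (5*(-2) - 2) - 3 = (-10 - 2) - 3 = -12 - 3 = -15)
L(37, 31)*w = (5/18)*(-15) = -25/6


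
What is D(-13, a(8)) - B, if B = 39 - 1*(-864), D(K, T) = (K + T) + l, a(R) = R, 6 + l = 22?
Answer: -892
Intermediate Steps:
l = 16 (l = -6 + 22 = 16)
D(K, T) = 16 + K + T (D(K, T) = (K + T) + 16 = 16 + K + T)
B = 903 (B = 39 + 864 = 903)
D(-13, a(8)) - B = (16 - 13 + 8) - 1*903 = 11 - 903 = -892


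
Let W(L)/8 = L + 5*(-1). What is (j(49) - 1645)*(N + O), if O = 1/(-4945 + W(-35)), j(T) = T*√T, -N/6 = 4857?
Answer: 66589761854/1755 ≈ 3.7943e+7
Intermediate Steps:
W(L) = -40 + 8*L (W(L) = 8*(L + 5*(-1)) = 8*(L - 5) = 8*(-5 + L) = -40 + 8*L)
N = -29142 (N = -6*4857 = -29142)
j(T) = T^(3/2)
O = -1/5265 (O = 1/(-4945 + (-40 + 8*(-35))) = 1/(-4945 + (-40 - 280)) = 1/(-4945 - 320) = 1/(-5265) = -1/5265 ≈ -0.00018993)
(j(49) - 1645)*(N + O) = (49^(3/2) - 1645)*(-29142 - 1/5265) = (343 - 1645)*(-153432631/5265) = -1302*(-153432631/5265) = 66589761854/1755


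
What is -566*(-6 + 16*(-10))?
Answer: 93956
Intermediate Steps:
-566*(-6 + 16*(-10)) = -566*(-6 - 160) = -566*(-166) = 93956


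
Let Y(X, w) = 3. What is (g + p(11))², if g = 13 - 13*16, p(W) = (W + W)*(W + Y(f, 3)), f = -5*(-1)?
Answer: 12769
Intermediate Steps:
f = 5
p(W) = 2*W*(3 + W) (p(W) = (W + W)*(W + 3) = (2*W)*(3 + W) = 2*W*(3 + W))
g = -195 (g = 13 - 208 = -195)
(g + p(11))² = (-195 + 2*11*(3 + 11))² = (-195 + 2*11*14)² = (-195 + 308)² = 113² = 12769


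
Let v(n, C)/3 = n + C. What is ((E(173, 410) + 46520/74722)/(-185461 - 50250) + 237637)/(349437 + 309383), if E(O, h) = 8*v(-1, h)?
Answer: 2092725794221591/5801831572428220 ≈ 0.36070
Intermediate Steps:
v(n, C) = 3*C + 3*n (v(n, C) = 3*(n + C) = 3*(C + n) = 3*C + 3*n)
E(O, h) = -24 + 24*h (E(O, h) = 8*(3*h + 3*(-1)) = 8*(3*h - 3) = 8*(-3 + 3*h) = -24 + 24*h)
((E(173, 410) + 46520/74722)/(-185461 - 50250) + 237637)/(349437 + 309383) = (((-24 + 24*410) + 46520/74722)/(-185461 - 50250) + 237637)/(349437 + 309383) = (((-24 + 9840) + 46520*(1/74722))/(-235711) + 237637)/658820 = ((9816 + 23260/37361)*(-1/235711) + 237637)*(1/658820) = ((366758836/37361)*(-1/235711) + 237637)*(1/658820) = (-366758836/8806398671 + 237637)*(1/658820) = (2092725794221591/8806398671)*(1/658820) = 2092725794221591/5801831572428220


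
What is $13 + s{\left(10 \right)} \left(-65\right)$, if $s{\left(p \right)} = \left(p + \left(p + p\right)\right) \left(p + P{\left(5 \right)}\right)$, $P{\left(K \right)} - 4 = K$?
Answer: $-37037$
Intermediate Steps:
$P{\left(K \right)} = 4 + K$
$s{\left(p \right)} = 3 p \left(9 + p\right)$ ($s{\left(p \right)} = \left(p + \left(p + p\right)\right) \left(p + \left(4 + 5\right)\right) = \left(p + 2 p\right) \left(p + 9\right) = 3 p \left(9 + p\right)$)
$13 + s{\left(10 \right)} \left(-65\right) = 13 + 3 \cdot 10 \left(9 + 10\right) \left(-65\right) = 13 + 3 \cdot 10 \cdot 19 \left(-65\right) = 13 + 570 \left(-65\right) = 13 - 37050 = -37037$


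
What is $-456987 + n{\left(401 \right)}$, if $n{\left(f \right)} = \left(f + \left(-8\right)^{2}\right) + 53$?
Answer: $-456469$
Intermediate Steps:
$n{\left(f \right)} = 117 + f$ ($n{\left(f \right)} = \left(f + 64\right) + 53 = \left(64 + f\right) + 53 = 117 + f$)
$-456987 + n{\left(401 \right)} = -456987 + \left(117 + 401\right) = -456987 + 518 = -456469$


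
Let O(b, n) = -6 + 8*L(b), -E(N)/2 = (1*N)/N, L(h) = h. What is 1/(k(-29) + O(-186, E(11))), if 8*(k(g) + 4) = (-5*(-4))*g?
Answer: -2/3141 ≈ -0.00063674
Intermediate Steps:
k(g) = -4 + 5*g/2 (k(g) = -4 + ((-5*(-4))*g)/8 = -4 + (20*g)/8 = -4 + 5*g/2)
E(N) = -2 (E(N) = -2*1*N/N = -2*N/N = -2*1 = -2)
O(b, n) = -6 + 8*b
1/(k(-29) + O(-186, E(11))) = 1/((-4 + (5/2)*(-29)) + (-6 + 8*(-186))) = 1/((-4 - 145/2) + (-6 - 1488)) = 1/(-153/2 - 1494) = 1/(-3141/2) = -2/3141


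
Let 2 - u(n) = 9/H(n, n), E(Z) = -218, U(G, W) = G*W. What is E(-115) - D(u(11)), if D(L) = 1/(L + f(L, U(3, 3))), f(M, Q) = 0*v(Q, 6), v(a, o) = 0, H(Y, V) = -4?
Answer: -3710/17 ≈ -218.24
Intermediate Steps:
f(M, Q) = 0 (f(M, Q) = 0*0 = 0)
u(n) = 17/4 (u(n) = 2 - 9/(-4) = 2 - 9*(-1)/4 = 2 - 1*(-9/4) = 2 + 9/4 = 17/4)
D(L) = 1/L (D(L) = 1/(L + 0) = 1/L)
E(-115) - D(u(11)) = -218 - 1/17/4 = -218 - 1*4/17 = -218 - 4/17 = -3710/17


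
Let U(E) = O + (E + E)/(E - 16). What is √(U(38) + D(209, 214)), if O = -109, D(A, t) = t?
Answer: √13123/11 ≈ 10.414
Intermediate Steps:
U(E) = -109 + 2*E/(-16 + E) (U(E) = -109 + (E + E)/(E - 16) = -109 + (2*E)/(-16 + E) = -109 + 2*E/(-16 + E))
√(U(38) + D(209, 214)) = √((1744 - 107*38)/(-16 + 38) + 214) = √((1744 - 4066)/22 + 214) = √((1/22)*(-2322) + 214) = √(-1161/11 + 214) = √(1193/11) = √13123/11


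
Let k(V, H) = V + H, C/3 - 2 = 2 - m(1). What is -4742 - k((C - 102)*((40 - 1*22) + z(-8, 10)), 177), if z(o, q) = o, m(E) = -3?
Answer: -4109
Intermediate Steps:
C = 21 (C = 6 + 3*(2 - 1*(-3)) = 6 + 3*(2 + 3) = 6 + 3*5 = 6 + 15 = 21)
k(V, H) = H + V
-4742 - k((C - 102)*((40 - 1*22) + z(-8, 10)), 177) = -4742 - (177 + (21 - 102)*((40 - 1*22) - 8)) = -4742 - (177 - 81*((40 - 22) - 8)) = -4742 - (177 - 81*(18 - 8)) = -4742 - (177 - 81*10) = -4742 - (177 - 810) = -4742 - 1*(-633) = -4742 + 633 = -4109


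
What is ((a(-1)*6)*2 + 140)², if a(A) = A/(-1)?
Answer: 23104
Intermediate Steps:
a(A) = -A (a(A) = A*(-1) = -A)
((a(-1)*6)*2 + 140)² = ((-1*(-1)*6)*2 + 140)² = ((1*6)*2 + 140)² = (6*2 + 140)² = (12 + 140)² = 152² = 23104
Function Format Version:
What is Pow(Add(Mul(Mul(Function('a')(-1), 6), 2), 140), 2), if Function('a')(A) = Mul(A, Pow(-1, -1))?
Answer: 23104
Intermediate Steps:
Function('a')(A) = Mul(-1, A) (Function('a')(A) = Mul(A, -1) = Mul(-1, A))
Pow(Add(Mul(Mul(Function('a')(-1), 6), 2), 140), 2) = Pow(Add(Mul(Mul(Mul(-1, -1), 6), 2), 140), 2) = Pow(Add(Mul(Mul(1, 6), 2), 140), 2) = Pow(Add(Mul(6, 2), 140), 2) = Pow(Add(12, 140), 2) = Pow(152, 2) = 23104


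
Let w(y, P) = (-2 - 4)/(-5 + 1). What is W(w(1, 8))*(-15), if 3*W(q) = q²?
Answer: -45/4 ≈ -11.250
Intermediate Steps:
w(y, P) = 3/2 (w(y, P) = -6/(-4) = -6*(-¼) = 3/2)
W(q) = q²/3
W(w(1, 8))*(-15) = ((3/2)²/3)*(-15) = ((⅓)*(9/4))*(-15) = (¾)*(-15) = -45/4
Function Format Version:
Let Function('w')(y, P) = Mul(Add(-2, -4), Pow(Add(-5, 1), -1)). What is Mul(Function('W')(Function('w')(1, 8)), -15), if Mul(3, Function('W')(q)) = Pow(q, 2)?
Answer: Rational(-45, 4) ≈ -11.250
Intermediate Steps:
Function('w')(y, P) = Rational(3, 2) (Function('w')(y, P) = Mul(-6, Pow(-4, -1)) = Mul(-6, Rational(-1, 4)) = Rational(3, 2))
Function('W')(q) = Mul(Rational(1, 3), Pow(q, 2))
Mul(Function('W')(Function('w')(1, 8)), -15) = Mul(Mul(Rational(1, 3), Pow(Rational(3, 2), 2)), -15) = Mul(Mul(Rational(1, 3), Rational(9, 4)), -15) = Mul(Rational(3, 4), -15) = Rational(-45, 4)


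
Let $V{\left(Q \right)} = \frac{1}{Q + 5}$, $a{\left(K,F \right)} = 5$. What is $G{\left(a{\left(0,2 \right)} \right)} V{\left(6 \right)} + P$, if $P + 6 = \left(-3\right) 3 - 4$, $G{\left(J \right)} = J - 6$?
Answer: $- \frac{210}{11} \approx -19.091$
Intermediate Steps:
$V{\left(Q \right)} = \frac{1}{5 + Q}$
$G{\left(J \right)} = -6 + J$ ($G{\left(J \right)} = J - 6 = -6 + J$)
$P = -19$ ($P = -6 - 13 = -19$)
$G{\left(a{\left(0,2 \right)} \right)} V{\left(6 \right)} + P = \frac{-6 + 5}{5 + 6} - 19 = - \frac{1}{11} - 19 = - \frac{210}{11}$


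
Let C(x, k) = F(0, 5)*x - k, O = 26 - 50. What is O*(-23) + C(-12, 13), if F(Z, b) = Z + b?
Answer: 479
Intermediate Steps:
O = -24
C(x, k) = -k + 5*x (C(x, k) = (0 + 5)*x - k = 5*x - k = -k + 5*x)
O*(-23) + C(-12, 13) = -24*(-23) + (-1*13 + 5*(-12)) = 552 + (-13 - 60) = 552 - 73 = 479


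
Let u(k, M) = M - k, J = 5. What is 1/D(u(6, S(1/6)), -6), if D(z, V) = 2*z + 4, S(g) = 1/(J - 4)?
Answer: -1/6 ≈ -0.16667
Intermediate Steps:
S(g) = 1 (S(g) = 1/(5 - 4) = 1/1 = 1)
D(z, V) = 4 + 2*z
1/D(u(6, S(1/6)), -6) = 1/(4 + 2*(1 - 1*6)) = 1/(4 + 2*(1 - 6)) = 1/(4 + 2*(-5)) = 1/(4 - 10) = 1/(-6) = -1/6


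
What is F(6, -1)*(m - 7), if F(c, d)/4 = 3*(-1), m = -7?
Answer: 168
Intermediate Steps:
F(c, d) = -12 (F(c, d) = 4*(3*(-1)) = 4*(-3) = -12)
F(6, -1)*(m - 7) = -12*(-7 - 7) = -12*(-14) = 168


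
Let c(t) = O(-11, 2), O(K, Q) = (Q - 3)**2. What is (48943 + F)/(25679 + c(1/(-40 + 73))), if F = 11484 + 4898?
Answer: 4355/1712 ≈ 2.5438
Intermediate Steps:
O(K, Q) = (-3 + Q)**2
F = 16382
c(t) = 1 (c(t) = (-3 + 2)**2 = (-1)**2 = 1)
(48943 + F)/(25679 + c(1/(-40 + 73))) = (48943 + 16382)/(25679 + 1) = 65325/25680 = 65325*(1/25680) = 4355/1712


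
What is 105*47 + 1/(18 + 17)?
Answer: 172726/35 ≈ 4935.0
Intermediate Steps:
105*47 + 1/(18 + 17) = 4935 + 1/35 = 172726/35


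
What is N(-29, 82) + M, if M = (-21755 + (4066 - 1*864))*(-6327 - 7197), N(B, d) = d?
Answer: 250910854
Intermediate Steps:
M = 250910772 (M = (-21755 + (4066 - 864))*(-13524) = (-21755 + 3202)*(-13524) = -18553*(-13524) = 250910772)
N(-29, 82) + M = 82 + 250910772 = 250910854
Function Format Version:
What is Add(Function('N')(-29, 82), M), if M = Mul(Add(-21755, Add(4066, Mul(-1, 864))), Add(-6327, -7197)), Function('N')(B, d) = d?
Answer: 250910854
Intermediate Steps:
M = 250910772 (M = Mul(Add(-21755, Add(4066, -864)), -13524) = Mul(Add(-21755, 3202), -13524) = Mul(-18553, -13524) = 250910772)
Add(Function('N')(-29, 82), M) = Add(82, 250910772) = 250910854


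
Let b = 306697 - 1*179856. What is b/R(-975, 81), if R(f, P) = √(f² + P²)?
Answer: 126841*√106354/319062 ≈ 129.65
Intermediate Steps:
R(f, P) = √(P² + f²)
b = 126841 (b = 306697 - 179856 = 126841)
b/R(-975, 81) = 126841/(√(81² + (-975)²)) = 126841/(√(6561 + 950625)) = 126841/(√957186) = 126841/((3*√106354)) = 126841*(√106354/319062) = 126841*√106354/319062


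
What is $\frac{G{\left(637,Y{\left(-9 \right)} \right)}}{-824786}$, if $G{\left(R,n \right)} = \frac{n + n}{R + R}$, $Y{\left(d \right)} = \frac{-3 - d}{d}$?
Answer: $\frac{1}{788083023} \approx 1.2689 \cdot 10^{-9}$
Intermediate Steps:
$Y{\left(d \right)} = \frac{-3 - d}{d}$
$G{\left(R,n \right)} = \frac{n}{R}$ ($G{\left(R,n \right)} = \frac{2 n}{2 R} = 2 n \frac{1}{2 R} = \frac{n}{R}$)
$\frac{G{\left(637,Y{\left(-9 \right)} \right)}}{-824786} = \frac{\frac{-3 - -9}{-9} \cdot \frac{1}{637}}{-824786} = - \frac{-3 + 9}{9} \cdot \frac{1}{637} \left(- \frac{1}{824786}\right) = \left(- \frac{1}{9}\right) 6 \cdot \frac{1}{637} \left(- \frac{1}{824786}\right) = \left(- \frac{2}{3}\right) \frac{1}{637} \left(- \frac{1}{824786}\right) = \left(- \frac{2}{1911}\right) \left(- \frac{1}{824786}\right) = \frac{1}{788083023}$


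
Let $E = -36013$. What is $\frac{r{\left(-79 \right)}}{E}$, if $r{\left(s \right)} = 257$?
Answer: $- \frac{257}{36013} \approx -0.0071363$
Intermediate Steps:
$\frac{r{\left(-79 \right)}}{E} = \frac{257}{-36013} = 257 \left(- \frac{1}{36013}\right) = - \frac{257}{36013}$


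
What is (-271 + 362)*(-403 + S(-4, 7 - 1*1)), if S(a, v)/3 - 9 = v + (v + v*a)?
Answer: -37492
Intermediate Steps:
S(a, v) = 27 + 6*v + 3*a*v (S(a, v) = 27 + 3*(v + (v + v*a)) = 27 + 3*(v + (v + a*v)) = 27 + 3*(2*v + a*v) = 27 + (6*v + 3*a*v) = 27 + 6*v + 3*a*v)
(-271 + 362)*(-403 + S(-4, 7 - 1*1)) = (-271 + 362)*(-403 + (27 + 6*(7 - 1*1) + 3*(-4)*(7 - 1*1))) = 91*(-403 + (27 + 6*(7 - 1) + 3*(-4)*(7 - 1))) = 91*(-403 + (27 + 6*6 + 3*(-4)*6)) = 91*(-403 + (27 + 36 - 72)) = 91*(-403 - 9) = 91*(-412) = -37492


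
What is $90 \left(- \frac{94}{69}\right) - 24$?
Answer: $- \frac{3372}{23} \approx -146.61$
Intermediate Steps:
$90 \left(- \frac{94}{69}\right) - 24 = - \frac{2820}{23} - 24 = - \frac{3372}{23}$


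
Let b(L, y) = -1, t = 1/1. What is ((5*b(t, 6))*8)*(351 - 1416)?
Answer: 42600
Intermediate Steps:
t = 1
((5*b(t, 6))*8)*(351 - 1416) = ((5*(-1))*8)*(351 - 1416) = -5*8*(-1065) = -40*(-1065) = 42600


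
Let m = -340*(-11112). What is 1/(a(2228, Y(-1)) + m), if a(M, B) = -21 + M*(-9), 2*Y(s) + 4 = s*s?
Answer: 1/3758007 ≈ 2.6610e-7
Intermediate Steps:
Y(s) = -2 + s²/2 (Y(s) = -2 + (s*s)/2 = -2 + s²/2)
a(M, B) = -21 - 9*M
m = 3778080
1/(a(2228, Y(-1)) + m) = 1/((-21 - 9*2228) + 3778080) = 1/((-21 - 20052) + 3778080) = 1/(-20073 + 3778080) = 1/3758007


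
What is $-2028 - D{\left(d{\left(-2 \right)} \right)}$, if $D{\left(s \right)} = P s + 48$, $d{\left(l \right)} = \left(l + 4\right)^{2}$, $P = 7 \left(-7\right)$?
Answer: $-1880$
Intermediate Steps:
$P = -49$
$d{\left(l \right)} = \left(4 + l\right)^{2}$
$D{\left(s \right)} = 48 - 49 s$ ($D{\left(s \right)} = - 49 s + 48 = 48 - 49 s$)
$-2028 - D{\left(d{\left(-2 \right)} \right)} = -2028 - \left(48 - 49 \left(4 - 2\right)^{2}\right) = -2028 - \left(48 - 49 \cdot 2^{2}\right) = -2028 - \left(48 - 196\right) = -2028 - -148 = -2028 + 148 = -1880$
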